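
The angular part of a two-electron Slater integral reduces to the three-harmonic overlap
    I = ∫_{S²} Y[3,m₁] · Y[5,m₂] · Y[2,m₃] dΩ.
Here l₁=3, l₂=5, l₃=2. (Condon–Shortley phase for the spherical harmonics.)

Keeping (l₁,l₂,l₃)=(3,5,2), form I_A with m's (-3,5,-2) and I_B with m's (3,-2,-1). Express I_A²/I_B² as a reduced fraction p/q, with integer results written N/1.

l's match ⇒ only the (l;m) 3-j factors differ between A and B.
A: triangle coeff Δ(3,5,2) = 1/2310; Σ_t [6,6]: t=6:+1/17280 = 1/17280; (3j)²=1/11 [(3 5 2; -3 5 -2)], sign=+1
B: triangle coeff Δ(3,5,2) = 1/2310; Σ_t [0,0]: t=0:+1/4320 = 1/4320; (3j)²=1/330 [(3 5 2; 3 -2 -1)], sign=-1
I_A²/I_B² = (1/11)/(1/330) = 30/1

30/1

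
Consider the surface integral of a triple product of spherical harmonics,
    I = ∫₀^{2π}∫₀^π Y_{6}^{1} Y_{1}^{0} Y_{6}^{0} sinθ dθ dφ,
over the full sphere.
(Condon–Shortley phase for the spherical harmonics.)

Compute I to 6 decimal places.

1 + 0 + 0 = 1 ≠ 0: azimuthal integral kills it; I = 0

0.000000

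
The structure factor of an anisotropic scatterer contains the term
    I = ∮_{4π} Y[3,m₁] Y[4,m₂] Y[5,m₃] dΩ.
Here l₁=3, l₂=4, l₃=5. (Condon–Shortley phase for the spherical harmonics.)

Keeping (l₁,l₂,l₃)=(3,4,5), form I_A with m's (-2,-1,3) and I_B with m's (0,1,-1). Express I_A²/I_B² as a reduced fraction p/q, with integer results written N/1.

l's match ⇒ only the (l;m) 3-j factors differ between A and B.
A: triangle coeff Δ(3,4,5) = 1/180180; Σ_t [1,2]: t=1:−1/1152 t=2:+1/1440 = -1/5760; (3j)²=1/858 [(3 4 5; -2 -1 3)], sign=-1
B: triangle coeff Δ(3,4,5) = 1/180180; Σ_t [0,2]: t=0:+1/1440 t=1:−1/192 t=2:+1/432 = -19/8640; (3j)²=361/30030 [(3 4 5; 0 1 -1)], sign=-1
I_A²/I_B² = (1/858)/(361/30030) = 35/361

35/361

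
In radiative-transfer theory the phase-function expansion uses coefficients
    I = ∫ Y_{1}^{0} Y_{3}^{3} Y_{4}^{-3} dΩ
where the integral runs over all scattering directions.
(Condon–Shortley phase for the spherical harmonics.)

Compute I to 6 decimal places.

m-sum 0 ✓  L=8 even ✓  2≤4≤4 ✓
Π(2lᵢ+1) = 3×7×9 = 189
triangle coeff Δ(1,3,4) = 1/252
Σ_t [0,0]: t=0:+1/36 = 1/36
(3j)²=4/63 [(1 3 4; 0 0 0)], sign=+1
Σ_t [0,0]: t=0:+1/720 = 1/720
(3j)²=1/36 [(1 3 4; 0 3 -3)], sign=-1
⇒ 4πI² = 1/3
I = (-1)√(1/3/(4π)) = -0.16286750

-0.162868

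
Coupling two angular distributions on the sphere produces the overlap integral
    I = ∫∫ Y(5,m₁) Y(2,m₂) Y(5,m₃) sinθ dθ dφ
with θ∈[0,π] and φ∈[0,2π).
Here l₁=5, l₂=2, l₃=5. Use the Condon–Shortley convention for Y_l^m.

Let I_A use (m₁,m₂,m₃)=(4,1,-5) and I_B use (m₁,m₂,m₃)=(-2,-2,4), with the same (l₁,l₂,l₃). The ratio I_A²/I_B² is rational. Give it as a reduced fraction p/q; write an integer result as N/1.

15/8

Same 5,2,5: normalisation and zero-m 3j drop out of the ratio.
A: Δ: 2! 8! 2! / 13! → 1/38610; sum: t=1:−1/80640 = -1/80640; 3j²(5 2 5; 4 1 -5) = Δ·Π!·Σ² = 9/286  (sign -1)
B: Δ: 2! 8! 2! / 13! → 1/38610; sum: t=0:+1/20160 = 1/20160; 3j²(5 2 5; -2 -2 4) = Δ·Π!·Σ² = 12/715  (sign -1)
I_A²/I_B² = (9/286)/(12/715) = 15/8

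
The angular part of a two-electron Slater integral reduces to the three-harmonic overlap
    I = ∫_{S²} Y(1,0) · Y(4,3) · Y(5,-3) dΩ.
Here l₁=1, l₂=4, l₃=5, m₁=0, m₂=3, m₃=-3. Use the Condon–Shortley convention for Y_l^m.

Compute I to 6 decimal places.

m-sum 0 ✓  L=10 even ✓  3≤5≤5 ✓
Π(2lᵢ+1) = 3×9×11 = 297
triangle coeff Δ(1,4,5) = 1/495
Σ_t [0,0]: t=0:+1/576 = 1/576
(3j)²=5/99 [(1 4 5; 0 0 0)], sign=-1
Σ_t [0,0]: t=0:+1/5040 = 1/5040
(3j)²=16/495 [(1 4 5; 0 3 -3)], sign=+1
⇒ 4πI² = 16/33
I = (-1)√(16/33/(4π)) = -0.19642560

-0.196426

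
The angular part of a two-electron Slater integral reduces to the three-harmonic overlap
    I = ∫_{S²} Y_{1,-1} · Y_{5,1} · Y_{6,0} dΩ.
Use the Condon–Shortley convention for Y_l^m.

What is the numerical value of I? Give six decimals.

0.158246

m-sum 0 ✓  L=12 even ✓  4≤6≤6 ✓
Π(2lᵢ+1) = 3×11×13 = 429
triangle coeff Δ(1,5,6) = 1/858
Σ_t [0,0]: t=0:+1/14400 = 1/14400
(3j)²=6/143 [(1 5 6; 0 0 0)], sign=+1
Σ_t [0,0]: t=0:+1/34560 = 1/34560
(3j)²=5/286 [(1 5 6; -1 1 0)], sign=+1
⇒ 4πI² = 45/143
I = (+1)√(45/143/(4π)) = 0.15824621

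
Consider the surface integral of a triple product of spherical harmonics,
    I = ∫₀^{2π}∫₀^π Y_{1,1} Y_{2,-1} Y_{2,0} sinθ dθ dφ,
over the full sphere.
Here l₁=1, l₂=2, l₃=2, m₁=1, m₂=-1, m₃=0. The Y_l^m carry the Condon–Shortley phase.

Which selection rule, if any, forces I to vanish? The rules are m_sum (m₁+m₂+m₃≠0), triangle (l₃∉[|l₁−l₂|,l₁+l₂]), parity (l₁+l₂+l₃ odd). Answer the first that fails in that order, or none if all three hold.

parity

Σmᵢ = 0  ✓
l₃∈[|l₁−l₂|,l₁+l₂]=[1,3], have l₃=2  ✓
Σlᵢ = 5 ⇒ odd  ✗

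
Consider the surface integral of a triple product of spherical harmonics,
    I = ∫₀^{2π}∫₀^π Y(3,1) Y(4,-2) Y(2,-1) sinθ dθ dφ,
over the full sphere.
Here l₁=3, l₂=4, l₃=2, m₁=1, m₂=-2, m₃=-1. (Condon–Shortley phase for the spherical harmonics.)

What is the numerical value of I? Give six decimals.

0.000000

Σmᵢ = -2 ≠ 0, so the φ-integral vanishes; I = 0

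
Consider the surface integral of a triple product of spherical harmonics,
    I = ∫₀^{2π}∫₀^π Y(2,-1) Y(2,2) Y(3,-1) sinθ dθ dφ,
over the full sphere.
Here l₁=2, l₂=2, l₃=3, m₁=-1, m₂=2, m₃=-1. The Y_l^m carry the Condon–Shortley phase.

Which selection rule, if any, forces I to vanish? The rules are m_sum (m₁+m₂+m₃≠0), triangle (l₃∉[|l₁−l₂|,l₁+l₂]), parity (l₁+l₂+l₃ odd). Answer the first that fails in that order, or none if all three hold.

parity

m₁+m₂+m₃ = -1 + 2 − 1 = 0  ✓
triangle: |2−2|=0 ≤ l₃=3 ≤ 2+2=4  ✓
parity: l₁+l₂+l₃ = 7 is odd  ✗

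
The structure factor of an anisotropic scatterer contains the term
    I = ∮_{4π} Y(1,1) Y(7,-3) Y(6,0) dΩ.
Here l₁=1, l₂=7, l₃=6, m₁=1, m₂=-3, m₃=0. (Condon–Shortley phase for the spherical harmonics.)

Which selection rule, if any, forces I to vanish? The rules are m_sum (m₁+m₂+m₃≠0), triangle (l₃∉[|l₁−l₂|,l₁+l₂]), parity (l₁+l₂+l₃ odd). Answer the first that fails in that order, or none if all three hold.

m₁+m₂+m₃ = 1 − 3 + 0 = -2  ✗
triangle: |1−7|=6 ≤ l₃=6 ≤ 1+7=8
parity: l₁+l₂+l₃ = 14 is even

m_sum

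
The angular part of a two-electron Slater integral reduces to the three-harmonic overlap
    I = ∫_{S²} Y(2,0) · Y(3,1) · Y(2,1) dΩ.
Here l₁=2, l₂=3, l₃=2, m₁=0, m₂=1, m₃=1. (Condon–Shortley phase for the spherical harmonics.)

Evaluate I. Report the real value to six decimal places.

0 + 1 + 1 = 2 ≠ 0: azimuthal integral kills it; I = 0

0.000000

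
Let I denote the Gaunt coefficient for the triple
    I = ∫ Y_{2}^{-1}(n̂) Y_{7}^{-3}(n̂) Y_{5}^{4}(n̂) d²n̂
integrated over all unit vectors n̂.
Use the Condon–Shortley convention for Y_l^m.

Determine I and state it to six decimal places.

-0.071671

Checks pass: Σm=0; 14 even; l₃=5∈[5,9].
(2·2+1)(2·7+1)(2·5+1) = 825
Δ: 4! 0! 10! / 15! → 1/15015
sum: t=2:+1/57600 = 1/57600
3j²(2 7 5; 0 0 0) = Δ·Π!·Σ² = 21/715  (sign -1)
sum: t=3:−1/2177280 = -1/2177280
3j²(2 7 5; -1 -3 4) = Δ·Π!·Σ² = 8/3003  (sign +1)
combine: 4πI² = 825·21/715·8/3003 = 120/1859
take √, sign -1: I = -0.07167142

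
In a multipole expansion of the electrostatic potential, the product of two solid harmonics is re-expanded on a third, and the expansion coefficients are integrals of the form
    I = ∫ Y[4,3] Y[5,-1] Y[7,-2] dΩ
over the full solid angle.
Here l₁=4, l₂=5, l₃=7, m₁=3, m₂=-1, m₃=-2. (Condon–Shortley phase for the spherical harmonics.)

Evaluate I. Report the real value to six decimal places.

m-sum 0 ✓  L=16 even ✓  1≤7≤9 ✓
Π(2lᵢ+1) = 9×11×15 = 1485
triangle coeff Δ(4,5,7) = 1/6126120
Σ_t [0,2]: t=0:+1/69120 t=1:−1/20736 t=2:+1/69120 = -1/51840
(3j)²=280/21879 [(4 5 7; 0 0 0)], sign=+1
Σ_t [0,1]: t=0:+1/138240 t=1:−1/518400 = 11/2073600
(3j)²=77/4420 [(4 5 7; 3 -1 -2)], sign=-1
⇒ 4πI² = 16170/48841
I = (-1)√(16170/48841/(4π)) = -0.16231468

-0.162315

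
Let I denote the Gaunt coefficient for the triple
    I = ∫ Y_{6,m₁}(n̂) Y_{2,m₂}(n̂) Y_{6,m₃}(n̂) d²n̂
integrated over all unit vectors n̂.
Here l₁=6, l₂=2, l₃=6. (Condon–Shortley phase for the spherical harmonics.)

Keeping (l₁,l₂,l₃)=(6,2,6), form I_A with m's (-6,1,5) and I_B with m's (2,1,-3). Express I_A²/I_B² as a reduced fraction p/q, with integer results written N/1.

121/75

l's match ⇒ only the (l;m) 3-j factors differ between A and B.
A: triangle coeff Δ(6,2,6) = 1/90090; Σ_t [2,2]: t=2:+1/7257600 = 1/7257600; (3j)²=11/455 [(6 2 6; -6 1 5)], sign=-1
B: triangle coeff Δ(6,2,6) = 1/90090; Σ_t [1,2]: t=1:−1/60480 t=2:+1/161280 = -1/96768; (3j)²=15/1001 [(6 2 6; 2 1 -3)], sign=+1
I_A²/I_B² = (11/455)/(15/1001) = 121/75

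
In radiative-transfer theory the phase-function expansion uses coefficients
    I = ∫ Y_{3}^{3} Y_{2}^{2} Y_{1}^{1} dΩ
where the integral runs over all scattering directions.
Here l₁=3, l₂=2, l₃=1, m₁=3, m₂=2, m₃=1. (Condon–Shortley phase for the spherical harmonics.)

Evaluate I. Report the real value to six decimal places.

0.000000

Σmᵢ = 6 ≠ 0, so the φ-integral vanishes; I = 0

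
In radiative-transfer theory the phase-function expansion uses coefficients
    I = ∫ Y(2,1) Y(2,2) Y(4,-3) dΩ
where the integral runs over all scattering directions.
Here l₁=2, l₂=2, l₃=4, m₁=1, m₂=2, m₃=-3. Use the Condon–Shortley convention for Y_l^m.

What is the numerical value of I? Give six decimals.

m-sum 0 ✓  L=8 even ✓  0≤4≤4 ✓
Π(2lᵢ+1) = 5×5×9 = 225
triangle coeff Δ(2,2,4) = 1/630
Σ_t [0,0]: t=0:+1/16 = 1/16
(3j)²=2/35 [(2 2 4; 0 0 0)], sign=+1
Σ_t [0,0]: t=0:+1/144 = 1/144
(3j)²=1/18 [(2 2 4; 1 2 -3)], sign=-1
⇒ 4πI² = 5/7
I = (-1)√(5/7/(4π)) = -0.23841361

-0.238414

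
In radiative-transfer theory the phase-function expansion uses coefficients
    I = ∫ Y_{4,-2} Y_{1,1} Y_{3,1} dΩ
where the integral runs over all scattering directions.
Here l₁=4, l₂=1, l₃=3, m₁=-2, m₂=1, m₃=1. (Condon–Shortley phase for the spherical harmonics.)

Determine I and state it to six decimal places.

0.238414

Rules hold: Σm=0, L=8 even, 3≤3≤5.
N = 9·3·7 = 189
Δ = 2!·6!·0!/9! = 1/252
Racah Σ t=1..1: t=1:−1/36 = -1/36
⇒ 3j(4 1 3; 0 0 0)² = 4/63, sgn +1
Racah Σ t=2..2: t=2:+1/96 = 1/96
⇒ 3j(4 1 3; -2 1 1)² = 5/84, sgn +1
4πI² = N·(3j₀)²·(3jₘ)² = 5/7
I = +1·√(0.714286/4π) = 0.23841361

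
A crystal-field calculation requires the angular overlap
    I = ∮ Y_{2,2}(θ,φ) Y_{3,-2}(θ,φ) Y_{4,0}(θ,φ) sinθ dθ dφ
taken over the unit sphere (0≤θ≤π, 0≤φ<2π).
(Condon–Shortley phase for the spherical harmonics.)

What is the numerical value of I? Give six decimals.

l₁+l₂+l₃=9 is odd: 3j(l;000)=0 ⇒ I=0

0.000000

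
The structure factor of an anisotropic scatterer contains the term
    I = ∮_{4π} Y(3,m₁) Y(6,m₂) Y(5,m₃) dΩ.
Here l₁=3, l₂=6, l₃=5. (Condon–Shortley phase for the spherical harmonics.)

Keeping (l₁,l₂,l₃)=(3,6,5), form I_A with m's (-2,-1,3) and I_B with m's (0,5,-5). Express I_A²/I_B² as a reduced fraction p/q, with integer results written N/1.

64/99

Same 3,6,5: normalisation and zero-m 3j drop out of the ratio.
A: Δ: 4! 2! 8! / 15! → 1/675675; sum: t=3:−1/17280 t=4:+1/120960 = -1/20160; 3j²(3 6 5; -2 -1 3) = Δ·Π!·Σ² = 64/3003  (sign -1)
B: Δ: 4! 2! 8! / 15! → 1/675675; sum: t=3:−1/483840 = -1/483840; 3j²(3 6 5; 0 5 -5) = Δ·Π!·Σ² = 3/91  (sign -1)
I_A²/I_B² = (64/3003)/(3/91) = 64/99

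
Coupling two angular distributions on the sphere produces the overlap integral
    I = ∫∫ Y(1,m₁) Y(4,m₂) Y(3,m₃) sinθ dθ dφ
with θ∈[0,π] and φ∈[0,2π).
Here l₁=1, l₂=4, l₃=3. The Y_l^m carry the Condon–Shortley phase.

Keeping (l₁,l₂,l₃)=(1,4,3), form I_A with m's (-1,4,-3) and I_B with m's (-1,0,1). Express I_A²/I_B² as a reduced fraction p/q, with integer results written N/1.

Shared (l₁,l₂,l₃)=(1,4,3): N and (l;000)² cancel in I_A²/I_B².
A: Δ = 2!·0!·6!/9! = 1/252; Racah Σ t=2..2: t=2:+1/1440 = 1/1440; ⇒ 3j(1 4 3; -1 4 -3)² = 1/9, sgn +1
B: Δ = 2!·0!·6!/9! = 1/252; Racah Σ t=2..2: t=2:+1/96 = 1/96; ⇒ 3j(1 4 3; -1 0 1)² = 1/42, sgn +1
I_A²/I_B² = (1/9)/(1/42) = 14/3

14/3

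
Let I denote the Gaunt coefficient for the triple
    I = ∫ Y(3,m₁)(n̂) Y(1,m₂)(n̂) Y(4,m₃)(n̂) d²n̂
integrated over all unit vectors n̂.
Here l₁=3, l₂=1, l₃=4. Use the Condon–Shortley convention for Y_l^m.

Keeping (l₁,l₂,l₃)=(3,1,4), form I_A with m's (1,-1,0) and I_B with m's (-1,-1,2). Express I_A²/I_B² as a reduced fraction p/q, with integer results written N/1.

2/5

Shared (l₁,l₂,l₃)=(3,1,4): N and (l;000)² cancel in I_A²/I_B².
A: Δ = 0!·6!·2!/9! = 1/252; Racah Σ t=0..0: t=0:+1/96 = 1/96; ⇒ 3j(3 1 4; 1 -1 0)² = 1/42, sgn +1
B: Δ = 0!·6!·2!/9! = 1/252; Racah Σ t=0..0: t=0:+1/96 = 1/96; ⇒ 3j(3 1 4; -1 -1 2)² = 5/84, sgn +1
I_A²/I_B² = (1/42)/(5/84) = 2/5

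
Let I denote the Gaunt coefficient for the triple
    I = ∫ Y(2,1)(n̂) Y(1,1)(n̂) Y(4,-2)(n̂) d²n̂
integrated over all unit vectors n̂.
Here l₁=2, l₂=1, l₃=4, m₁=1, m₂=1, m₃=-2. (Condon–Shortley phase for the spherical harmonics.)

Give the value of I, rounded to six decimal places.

|2−1|≤4≤2+1 violated ⇒ I = 0

0.000000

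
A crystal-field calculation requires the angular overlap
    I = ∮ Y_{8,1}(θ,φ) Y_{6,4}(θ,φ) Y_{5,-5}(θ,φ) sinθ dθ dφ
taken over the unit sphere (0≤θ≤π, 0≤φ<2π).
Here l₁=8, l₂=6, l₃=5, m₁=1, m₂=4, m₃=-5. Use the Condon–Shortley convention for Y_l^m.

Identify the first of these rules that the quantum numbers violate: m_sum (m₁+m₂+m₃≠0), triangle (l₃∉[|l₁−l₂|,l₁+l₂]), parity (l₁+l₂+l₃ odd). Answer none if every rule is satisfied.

parity

azimuthal sum: 1 + 4 − 5 = 0  ✓
2 ≤ 5 ≤ 14 (triangle on l)  ✓
L = 8 + 6 + 5 = 19 (odd)  ✗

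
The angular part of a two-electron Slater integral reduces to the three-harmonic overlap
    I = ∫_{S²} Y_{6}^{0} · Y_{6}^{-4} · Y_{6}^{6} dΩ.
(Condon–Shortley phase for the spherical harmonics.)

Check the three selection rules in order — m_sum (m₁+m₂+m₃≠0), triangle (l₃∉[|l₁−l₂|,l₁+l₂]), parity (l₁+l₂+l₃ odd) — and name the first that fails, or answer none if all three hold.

m_sum

azimuthal sum: 0 − 4 + 6 = 2  ✗
0 ≤ 6 ≤ 12 (triangle on l)
L = 6 + 6 + 6 = 18 (even)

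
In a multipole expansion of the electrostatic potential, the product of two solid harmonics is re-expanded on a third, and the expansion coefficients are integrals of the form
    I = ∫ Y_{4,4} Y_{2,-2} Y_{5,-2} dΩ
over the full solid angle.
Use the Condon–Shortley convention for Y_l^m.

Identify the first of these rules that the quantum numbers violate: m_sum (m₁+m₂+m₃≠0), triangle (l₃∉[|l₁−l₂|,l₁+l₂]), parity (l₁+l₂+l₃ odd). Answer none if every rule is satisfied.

m₁+m₂+m₃ = 4 − 2 − 2 = 0  ✓
triangle: |4−2|=2 ≤ l₃=5 ≤ 4+2=6  ✓
parity: l₁+l₂+l₃ = 11 is odd  ✗

parity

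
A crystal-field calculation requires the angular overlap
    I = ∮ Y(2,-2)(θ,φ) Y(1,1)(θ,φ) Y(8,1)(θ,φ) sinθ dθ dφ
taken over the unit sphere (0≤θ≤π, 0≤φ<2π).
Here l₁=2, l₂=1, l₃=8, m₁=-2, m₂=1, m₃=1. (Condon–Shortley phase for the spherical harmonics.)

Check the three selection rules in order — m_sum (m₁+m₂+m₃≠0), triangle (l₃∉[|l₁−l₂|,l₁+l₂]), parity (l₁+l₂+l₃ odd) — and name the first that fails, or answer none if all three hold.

triangle

Σmᵢ = 0  ✓
l₃∈[|l₁−l₂|,l₁+l₂]=[1,3], have l₃=8  ✗
Σlᵢ = 11 ⇒ odd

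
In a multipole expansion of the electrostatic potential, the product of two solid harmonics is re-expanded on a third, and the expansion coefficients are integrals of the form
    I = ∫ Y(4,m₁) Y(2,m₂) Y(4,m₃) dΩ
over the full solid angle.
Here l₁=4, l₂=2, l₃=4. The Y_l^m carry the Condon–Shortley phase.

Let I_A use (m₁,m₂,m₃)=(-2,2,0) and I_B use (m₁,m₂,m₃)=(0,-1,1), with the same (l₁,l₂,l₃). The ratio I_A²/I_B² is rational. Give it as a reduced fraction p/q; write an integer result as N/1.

Shared (l₁,l₂,l₃)=(4,2,4): N and (l;000)² cancel in I_A²/I_B².
A: Δ = 2!·6!·2!/11! = 1/13860; Racah Σ t=2..2: t=2:+1/192 = 1/192; ⇒ 3j(4 2 4; -2 2 0)² = 3/77, sgn +1
B: Δ = 2!·6!·2!/11! = 1/13860; Racah Σ t=0..1: t=0:+1/96 t=1:−1/72 = -1/288; ⇒ 3j(4 2 4; 0 -1 1)² = 1/462, sgn +1
I_A²/I_B² = (3/77)/(1/462) = 18/1

18/1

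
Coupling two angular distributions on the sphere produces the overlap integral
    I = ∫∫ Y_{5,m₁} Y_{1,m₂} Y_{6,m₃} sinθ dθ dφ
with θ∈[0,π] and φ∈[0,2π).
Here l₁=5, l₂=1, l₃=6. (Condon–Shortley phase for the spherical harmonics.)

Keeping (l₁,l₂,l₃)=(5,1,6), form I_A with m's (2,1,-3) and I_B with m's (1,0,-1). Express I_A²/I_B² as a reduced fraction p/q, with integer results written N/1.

36/35

l's match ⇒ only the (l;m) 3-j factors differ between A and B.
A: triangle coeff Δ(5,1,6) = 1/858; Σ_t [0,0]: t=0:+1/60480 = 1/60480; (3j)²=6/143 [(5 1 6; 2 1 -3)], sign=-1
B: triangle coeff Δ(5,1,6) = 1/858; Σ_t [0,0]: t=0:+1/17280 = 1/17280; (3j)²=35/858 [(5 1 6; 1 0 -1)], sign=-1
I_A²/I_B² = (6/143)/(35/858) = 36/35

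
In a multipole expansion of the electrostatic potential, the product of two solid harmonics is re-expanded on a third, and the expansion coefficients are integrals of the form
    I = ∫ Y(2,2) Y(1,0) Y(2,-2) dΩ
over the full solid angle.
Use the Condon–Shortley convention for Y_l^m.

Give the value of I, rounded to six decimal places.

Σlᵢ=5 odd — θ-integrand is odd under cosθ→−cosθ; I=0

0.000000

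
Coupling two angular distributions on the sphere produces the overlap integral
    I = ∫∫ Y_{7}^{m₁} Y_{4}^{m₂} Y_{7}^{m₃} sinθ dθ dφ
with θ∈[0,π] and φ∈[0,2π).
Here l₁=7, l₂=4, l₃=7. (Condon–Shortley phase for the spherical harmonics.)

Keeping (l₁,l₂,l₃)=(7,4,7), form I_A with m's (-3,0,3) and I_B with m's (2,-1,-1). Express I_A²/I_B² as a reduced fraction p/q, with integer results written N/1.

l's match ⇒ only the (l;m) 3-j factors differ between A and B.
A: triangle coeff Δ(7,4,7) = 1/58198140; Σ_t [0,4]: t=0:+1/2090188800 t=1:−1/13063680 t=2:+1/1290240 t=3:−1/1088640 t=4:+1/9953280 = -83/696729600; (3j)²=6889/6466460 [(7 4 7; -3 0 3)], sign=-1
B: triangle coeff Δ(7,4,7) = 1/58198140; Σ_t [0,3]: t=0:+1/2073600 t=1:−1/414720 t=2:+1/725760 t=3:−1/11612160 = -37/58060800; (3j)²=4107/646646 [(7 4 7; 2 -1 -1)], sign=-1
I_A²/I_B² = (6889/6466460)/(4107/646646) = 6889/41070

6889/41070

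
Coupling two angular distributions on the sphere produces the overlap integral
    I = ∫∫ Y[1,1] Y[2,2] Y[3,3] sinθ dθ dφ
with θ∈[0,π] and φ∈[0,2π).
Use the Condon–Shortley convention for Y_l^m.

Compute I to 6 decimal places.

m-sum = 1 + 2 + 3 = 6 ≠ 0 ⇒ I = 0

0.000000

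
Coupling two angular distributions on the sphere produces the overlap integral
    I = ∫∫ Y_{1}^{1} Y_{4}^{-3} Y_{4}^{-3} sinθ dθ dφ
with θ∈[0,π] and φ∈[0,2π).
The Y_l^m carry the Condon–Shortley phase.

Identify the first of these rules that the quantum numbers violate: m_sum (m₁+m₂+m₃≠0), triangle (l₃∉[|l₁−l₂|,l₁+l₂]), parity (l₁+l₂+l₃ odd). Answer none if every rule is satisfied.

azimuthal sum: 1 − 3 − 3 = -5  ✗
3 ≤ 4 ≤ 5 (triangle on l)
L = 1 + 4 + 4 = 9 (odd)

m_sum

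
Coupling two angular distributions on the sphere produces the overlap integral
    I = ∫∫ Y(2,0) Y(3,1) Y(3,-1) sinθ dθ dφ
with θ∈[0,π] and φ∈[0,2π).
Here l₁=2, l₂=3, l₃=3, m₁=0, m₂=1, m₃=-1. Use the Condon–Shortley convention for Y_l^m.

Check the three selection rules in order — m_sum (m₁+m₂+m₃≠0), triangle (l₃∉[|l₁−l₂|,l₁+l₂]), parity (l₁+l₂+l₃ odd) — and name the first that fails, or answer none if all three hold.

none

m₁+m₂+m₃ = 0 + 1 − 1 = 0  ✓
triangle: |2−3|=1 ≤ l₃=3 ≤ 2+3=5  ✓
parity: l₁+l₂+l₃ = 8 is even  ✓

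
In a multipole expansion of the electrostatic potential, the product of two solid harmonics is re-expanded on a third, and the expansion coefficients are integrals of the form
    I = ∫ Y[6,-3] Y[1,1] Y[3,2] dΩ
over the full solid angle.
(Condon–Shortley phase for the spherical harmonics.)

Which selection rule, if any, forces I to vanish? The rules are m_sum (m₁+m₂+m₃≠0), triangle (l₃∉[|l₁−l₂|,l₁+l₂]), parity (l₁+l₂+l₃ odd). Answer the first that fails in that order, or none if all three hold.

azimuthal sum: -3 + 1 + 2 = 0  ✓
5 ≤ 3 ≤ 7 (triangle on l)  ✗
L = 6 + 1 + 3 = 10 (even)

triangle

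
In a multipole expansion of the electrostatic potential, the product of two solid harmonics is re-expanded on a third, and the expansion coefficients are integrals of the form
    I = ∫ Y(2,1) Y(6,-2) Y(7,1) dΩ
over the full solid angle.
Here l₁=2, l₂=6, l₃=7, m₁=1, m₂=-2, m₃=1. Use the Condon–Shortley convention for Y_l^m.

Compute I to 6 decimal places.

L=15 odd ⇒ parity kills the (l;000) factor ⇒ I = 0

0.000000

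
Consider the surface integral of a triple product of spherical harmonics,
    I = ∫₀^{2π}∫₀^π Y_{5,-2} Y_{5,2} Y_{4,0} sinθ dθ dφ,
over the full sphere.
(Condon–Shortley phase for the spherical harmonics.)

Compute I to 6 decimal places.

-0.021700

m-sum 0 ✓  L=14 even ✓  0≤4≤10 ✓
Π(2lᵢ+1) = 11×11×9 = 1089
triangle coeff Δ(5,5,4) = 1/3153150
Σ_t [1,5]: t=1:−1/69120 t=2:+1/1728 t=3:−1/576 t=4:+1/1728 t=5:−1/69120 = -7/11520
(3j)²=2/143 [(5 5 4; 0 0 0)], sign=-1
Σ_t [3,6]: t=3:−1/20736 t=4:+1/1728 t=5:−1/1920 t=6:+1/25920 = 1/20736
(3j)²=1/2574 [(5 5 4; -2 2 0)], sign=+1
⇒ 4πI² = 1/169
I = (-1)√(1/169/(4π)) = -0.02169960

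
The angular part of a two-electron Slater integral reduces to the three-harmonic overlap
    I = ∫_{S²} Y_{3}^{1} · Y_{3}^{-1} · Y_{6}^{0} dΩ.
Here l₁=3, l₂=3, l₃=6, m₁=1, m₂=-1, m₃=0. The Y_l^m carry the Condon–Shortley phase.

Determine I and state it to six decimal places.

0.177816

m-sum 0 ✓  L=12 even ✓  0≤6≤6 ✓
Π(2lᵢ+1) = 7×7×13 = 637
triangle coeff Δ(3,3,6) = 1/12012
Σ_t [0,0]: t=0:+1/1296 = 1/1296
(3j)²=100/3003 [(3 3 6; 0 0 0)], sign=+1
Σ_t [0,0]: t=0:+1/2304 = 1/2304
(3j)²=75/4004 [(3 3 6; 1 -1 0)], sign=+1
⇒ 4πI² = 625/1573
I = (+1)√(625/1573/(4π)) = 0.17781595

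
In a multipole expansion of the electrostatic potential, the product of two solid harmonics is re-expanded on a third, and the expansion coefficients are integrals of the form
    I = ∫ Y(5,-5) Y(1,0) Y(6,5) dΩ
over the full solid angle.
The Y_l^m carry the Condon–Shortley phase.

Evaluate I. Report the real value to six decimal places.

Rules hold: Σm=0, L=12 even, 4≤6≤6.
N = 11·3·13 = 429
Δ = 0!·10!·2!/13! = 1/858
Racah Σ t=0..0: t=0:+1/14400 = 1/14400
⇒ 3j(5 1 6; 0 0 0)² = 6/143, sgn +1
Racah Σ t=0..0: t=0:+1/3628800 = 1/3628800
⇒ 3j(5 1 6; -5 0 5)² = 1/78, sgn -1
4πI² = N·(3j₀)²·(3jₘ)² = 3/13
I = -1·√(0.230769/4π) = -0.13551395

-0.135514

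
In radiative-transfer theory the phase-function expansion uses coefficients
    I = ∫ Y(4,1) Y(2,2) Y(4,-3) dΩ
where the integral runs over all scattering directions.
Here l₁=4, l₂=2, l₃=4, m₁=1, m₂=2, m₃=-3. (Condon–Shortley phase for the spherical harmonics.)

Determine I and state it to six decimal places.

Checks pass: Σm=0; 10 even; l₃=4∈[2,6].
(2·4+1)(2·2+1)(2·4+1) = 405
Δ: 2! 6! 2! / 11! → 1/13860
sum: t=0:+1/192 t=1:−1/36 t=2:+1/192 = -5/288
3j²(4 2 4; 0 0 0) = Δ·Π!·Σ² = 20/693  (sign -1)
sum: t=2:+1/480 = 1/480
3j²(4 2 4; 1 2 -3) = Δ·Π!·Σ² = 3/110  (sign -1)
combine: 4πI² = 405·20/693·3/110 = 270/847
take √, sign +1: I = 0.15927046

0.159270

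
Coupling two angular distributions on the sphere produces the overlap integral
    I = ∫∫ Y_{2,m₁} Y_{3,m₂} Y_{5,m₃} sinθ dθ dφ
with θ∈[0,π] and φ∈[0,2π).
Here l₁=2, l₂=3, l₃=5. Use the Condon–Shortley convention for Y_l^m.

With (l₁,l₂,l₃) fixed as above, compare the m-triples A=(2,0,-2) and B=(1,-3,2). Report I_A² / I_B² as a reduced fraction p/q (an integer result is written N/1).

Shared (l₁,l₂,l₃)=(2,3,5): N and (l;000)² cancel in I_A²/I_B².
A: Δ = 0!·4!·6!/11! = 1/2310; Racah Σ t=0..0: t=0:+1/864 = 1/864; ⇒ 3j(2 3 5; 2 0 -2)² = 1/66, sgn -1
B: Δ = 0!·4!·6!/11! = 1/2310; Racah Σ t=0..0: t=0:+1/4320 = 1/4320; ⇒ 3j(2 3 5; 1 -3 2)² = 1/330, sgn -1
I_A²/I_B² = (1/66)/(1/330) = 5/1

5/1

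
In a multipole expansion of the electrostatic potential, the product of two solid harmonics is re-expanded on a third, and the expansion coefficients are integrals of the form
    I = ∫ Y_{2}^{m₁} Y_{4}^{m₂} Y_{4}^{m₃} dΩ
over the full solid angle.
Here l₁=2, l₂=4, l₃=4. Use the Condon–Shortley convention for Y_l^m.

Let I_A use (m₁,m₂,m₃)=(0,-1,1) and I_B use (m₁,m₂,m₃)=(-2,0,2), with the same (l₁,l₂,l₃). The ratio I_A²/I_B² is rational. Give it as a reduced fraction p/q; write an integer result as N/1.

Same 2,4,4: normalisation and zero-m 3j drop out of the ratio.
A: Δ: 2! 2! 6! / 11! → 1/13860; sum: t=0:+1/144 t=1:−1/48 t=2:+1/480 = -17/1440; 3j²(2 4 4; 0 -1 1) = Δ·Π!·Σ² = 289/13860  (sign +1)
B: Δ: 2! 2! 6! / 11! → 1/13860; sum: t=2:+1/192 = 1/192; 3j²(2 4 4; -2 0 2) = Δ·Π!·Σ² = 3/77  (sign +1)
I_A²/I_B² = (289/13860)/(3/77) = 289/540

289/540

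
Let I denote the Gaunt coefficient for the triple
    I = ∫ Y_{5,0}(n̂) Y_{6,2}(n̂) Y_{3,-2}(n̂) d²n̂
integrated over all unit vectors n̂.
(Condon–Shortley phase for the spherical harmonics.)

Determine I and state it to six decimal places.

-0.077843

Rules hold: Σm=0, L=14 even, 1≤3≤11.
N = 11·13·7 = 1001
Δ = 8!·2!·4!/15! = 1/675675
Racah Σ t=3..5: t=3:−1/8640 t=4:+1/2304 t=5:−1/8640 = 7/34560
⇒ 3j(5 6 3; 0 0 0)² = 7/429, sgn -1
Racah Σ t=4..5: t=4:+1/13824 t=5:−1/8640 = -1/23040
⇒ 3j(5 6 3; 0 2 -2)² = 2/429, sgn +1
4πI² = N·(3j₀)²·(3jₘ)² = 98/1287
I = -1·√(0.0761461/4π) = -0.07784287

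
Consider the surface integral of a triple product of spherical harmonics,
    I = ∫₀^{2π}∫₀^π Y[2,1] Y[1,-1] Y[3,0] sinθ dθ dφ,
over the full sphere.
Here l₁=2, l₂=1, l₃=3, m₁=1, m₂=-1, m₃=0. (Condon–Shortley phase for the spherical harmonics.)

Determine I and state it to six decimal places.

0.143048

Checks pass: Σm=0; 6 even; l₃=3∈[1,3].
(2·2+1)(2·1+1)(2·3+1) = 105
Δ: 0! 4! 2! / 7! → 1/105
sum: t=0:+1/4 = 1/4
3j²(2 1 3; 0 0 0) = Δ·Π!·Σ² = 3/35  (sign -1)
sum: t=0:+1/12 = 1/12
3j²(2 1 3; 1 -1 0) = Δ·Π!·Σ² = 1/35  (sign -1)
combine: 4πI² = 105·3/35·1/35 = 9/35
take √, sign +1: I = 0.14304817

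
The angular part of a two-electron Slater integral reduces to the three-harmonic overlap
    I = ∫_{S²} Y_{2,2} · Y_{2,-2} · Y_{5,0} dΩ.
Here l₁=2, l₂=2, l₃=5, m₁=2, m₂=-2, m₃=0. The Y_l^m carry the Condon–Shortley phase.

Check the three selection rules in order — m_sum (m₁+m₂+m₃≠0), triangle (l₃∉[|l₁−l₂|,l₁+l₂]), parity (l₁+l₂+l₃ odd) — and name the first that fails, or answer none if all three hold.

triangle

azimuthal sum: 2 − 2 + 0 = 0  ✓
0 ≤ 5 ≤ 4 (triangle on l)  ✗
L = 2 + 2 + 5 = 9 (odd)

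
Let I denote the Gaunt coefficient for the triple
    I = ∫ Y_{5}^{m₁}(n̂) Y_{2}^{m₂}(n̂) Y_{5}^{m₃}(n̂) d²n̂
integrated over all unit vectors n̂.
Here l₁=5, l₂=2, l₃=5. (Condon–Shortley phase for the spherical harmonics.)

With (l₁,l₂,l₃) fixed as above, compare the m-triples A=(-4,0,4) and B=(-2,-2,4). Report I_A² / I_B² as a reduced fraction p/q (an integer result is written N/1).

Shared (l₁,l₂,l₃)=(5,2,5): N and (l;000)² cancel in I_A²/I_B².
A: Δ = 2!·8!·2!/13! = 1/38610; Racah Σ t=1..2: t=1:−1/40320 t=2:+1/20160 = 1/40320; ⇒ 3j(5 2 5; -4 0 4)² = 6/715, sgn -1
B: Δ = 2!·8!·2!/13! = 1/38610; Racah Σ t=0..0: t=0:+1/20160 = 1/20160; ⇒ 3j(5 2 5; -2 -2 4)² = 12/715, sgn -1
I_A²/I_B² = (6/715)/(12/715) = 1/2

1/2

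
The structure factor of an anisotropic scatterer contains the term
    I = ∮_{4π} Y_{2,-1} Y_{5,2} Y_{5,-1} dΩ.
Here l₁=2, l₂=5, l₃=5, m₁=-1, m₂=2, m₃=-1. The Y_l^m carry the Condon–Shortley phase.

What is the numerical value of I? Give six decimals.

0.104819

Rules hold: Σm=0, L=12 even, 3≤5≤7.
N = 5·11·11 = 605
Δ = 2!·2!·8!/13! = 1/38610
Racah Σ t=0..2: t=0:+1/2880 t=1:−1/576 t=2:+1/2880 = -1/960
⇒ 3j(2 5 5; 0 0 0)² = 10/429, sgn +1
Racah Σ t=1..2: t=1:−1/2880 t=2:+1/1440 = 1/2880
⇒ 3j(2 5 5; -1 2 -1)² = 7/715, sgn +1
4πI² = N·(3j₀)²·(3jₘ)² = 70/507
I = +1·√(0.138067/4π) = 0.10481902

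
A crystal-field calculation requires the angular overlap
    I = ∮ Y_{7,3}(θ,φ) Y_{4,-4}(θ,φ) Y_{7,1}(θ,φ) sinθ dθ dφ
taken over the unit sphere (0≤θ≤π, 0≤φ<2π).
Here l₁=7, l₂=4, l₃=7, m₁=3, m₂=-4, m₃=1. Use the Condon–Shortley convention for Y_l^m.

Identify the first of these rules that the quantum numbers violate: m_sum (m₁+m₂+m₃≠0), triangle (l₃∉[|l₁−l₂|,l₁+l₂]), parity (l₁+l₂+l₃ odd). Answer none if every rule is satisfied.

none

azimuthal sum: 3 − 4 + 1 = 0  ✓
3 ≤ 7 ≤ 11 (triangle on l)  ✓
L = 7 + 4 + 7 = 18 (even)  ✓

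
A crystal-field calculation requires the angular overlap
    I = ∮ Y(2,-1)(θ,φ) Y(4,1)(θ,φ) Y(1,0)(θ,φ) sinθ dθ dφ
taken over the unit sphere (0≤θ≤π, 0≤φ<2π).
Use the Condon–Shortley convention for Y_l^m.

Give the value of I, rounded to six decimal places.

triangle: need 2≤l₃≤6, have 1; I=0

0.000000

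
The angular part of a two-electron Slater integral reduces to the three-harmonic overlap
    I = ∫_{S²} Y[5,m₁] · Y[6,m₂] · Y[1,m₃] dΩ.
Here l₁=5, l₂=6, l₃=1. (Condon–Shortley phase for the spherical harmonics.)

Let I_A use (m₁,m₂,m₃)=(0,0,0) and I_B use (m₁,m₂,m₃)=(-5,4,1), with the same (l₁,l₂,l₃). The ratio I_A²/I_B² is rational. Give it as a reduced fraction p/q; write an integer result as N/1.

l's match ⇒ only the (l;m) 3-j factors differ between A and B.
A: triangle coeff Δ(5,6,1) = 1/858; Σ_t [5,5]: t=5:−1/14400 = -1/14400; (3j)²=6/143 [(5 6 1; 0 0 0)], sign=+1
B: triangle coeff Δ(5,6,1) = 1/858; Σ_t [10,10]: t=10:+1/7257600 = 1/7257600; (3j)²=1/858 [(5 6 1; -5 4 1)], sign=+1
I_A²/I_B² = (6/143)/(1/858) = 36/1

36/1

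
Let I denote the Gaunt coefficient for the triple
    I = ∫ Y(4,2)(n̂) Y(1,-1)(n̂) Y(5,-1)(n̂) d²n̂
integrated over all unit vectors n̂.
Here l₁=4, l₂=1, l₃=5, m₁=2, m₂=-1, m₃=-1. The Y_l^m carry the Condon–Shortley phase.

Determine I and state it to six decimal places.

Rules hold: Σm=0, L=10 even, 3≤5≤5.
N = 9·3·11 = 297
Δ = 0!·8!·2!/11! = 1/495
Racah Σ t=0..0: t=0:+1/576 = 1/576
⇒ 3j(4 1 5; 0 0 0)² = 5/99, sgn -1
Racah Σ t=0..0: t=0:+1/2880 = 1/2880
⇒ 3j(4 1 5; 2 -1 -1)² = 2/165, sgn +1
4πI² = N·(3j₀)²·(3jₘ)² = 2/11
I = -1·√(0.181818/4π) = -0.12028562

-0.120286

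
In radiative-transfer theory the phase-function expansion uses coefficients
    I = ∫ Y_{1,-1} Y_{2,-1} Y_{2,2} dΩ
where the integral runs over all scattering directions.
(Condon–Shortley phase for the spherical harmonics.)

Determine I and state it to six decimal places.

L=5 odd ⇒ parity kills the (l;000) factor ⇒ I = 0

0.000000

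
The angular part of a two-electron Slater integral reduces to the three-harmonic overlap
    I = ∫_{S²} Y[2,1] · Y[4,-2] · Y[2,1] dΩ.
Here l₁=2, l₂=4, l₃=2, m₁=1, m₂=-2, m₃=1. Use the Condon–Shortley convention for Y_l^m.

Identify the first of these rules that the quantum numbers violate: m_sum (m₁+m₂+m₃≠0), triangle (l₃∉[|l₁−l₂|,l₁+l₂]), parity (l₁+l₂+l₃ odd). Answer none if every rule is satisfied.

none

m₁+m₂+m₃ = 1 − 2 + 1 = 0  ✓
triangle: |2−4|=2 ≤ l₃=2 ≤ 2+4=6  ✓
parity: l₁+l₂+l₃ = 8 is even  ✓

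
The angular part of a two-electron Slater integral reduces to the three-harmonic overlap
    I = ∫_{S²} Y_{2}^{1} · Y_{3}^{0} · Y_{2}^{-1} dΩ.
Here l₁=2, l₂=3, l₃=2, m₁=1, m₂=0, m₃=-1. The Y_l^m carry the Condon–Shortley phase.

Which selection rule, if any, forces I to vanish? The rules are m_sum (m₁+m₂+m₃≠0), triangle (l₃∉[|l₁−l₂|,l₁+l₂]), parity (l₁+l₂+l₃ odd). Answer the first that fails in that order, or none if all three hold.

parity

Σmᵢ = 0  ✓
l₃∈[|l₁−l₂|,l₁+l₂]=[1,5], have l₃=2  ✓
Σlᵢ = 7 ⇒ odd  ✗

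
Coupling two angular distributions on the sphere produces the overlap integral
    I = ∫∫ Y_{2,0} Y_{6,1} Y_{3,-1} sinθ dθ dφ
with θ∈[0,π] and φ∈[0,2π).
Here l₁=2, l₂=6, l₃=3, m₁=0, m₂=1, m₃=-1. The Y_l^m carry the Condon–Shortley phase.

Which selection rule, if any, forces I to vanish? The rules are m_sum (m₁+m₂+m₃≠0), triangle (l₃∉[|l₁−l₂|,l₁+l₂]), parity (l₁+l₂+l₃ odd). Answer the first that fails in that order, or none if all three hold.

triangle

m₁+m₂+m₃ = 0 + 1 − 1 = 0  ✓
triangle: |2−6|=4 ≤ l₃=3 ≤ 2+6=8  ✗
parity: l₁+l₂+l₃ = 11 is odd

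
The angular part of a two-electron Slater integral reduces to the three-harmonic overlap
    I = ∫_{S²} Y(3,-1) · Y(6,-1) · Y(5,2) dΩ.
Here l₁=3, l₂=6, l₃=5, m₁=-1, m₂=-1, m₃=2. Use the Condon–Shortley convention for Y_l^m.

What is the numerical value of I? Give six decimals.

0.080575

m-sum 0 ✓  L=14 even ✓  3≤5≤9 ✓
Π(2lᵢ+1) = 7×13×11 = 1001
triangle coeff Δ(3,6,5) = 1/675675
Σ_t [1,3]: t=1:−1/8640 t=2:+1/2304 t=3:−1/8640 = 7/34560
(3j)²=7/429 [(3 6 5; 0 0 0)], sign=-1
Σ_t [2,4]: t=2:+1/5760 t=3:−1/8640 t=4:+1/241920 = 1/16128
(3j)²=5/1001 [(3 6 5; -1 -1 2)], sign=-1
⇒ 4πI² = 35/429
I = (+1)√(35/429/(4π)) = 0.08057502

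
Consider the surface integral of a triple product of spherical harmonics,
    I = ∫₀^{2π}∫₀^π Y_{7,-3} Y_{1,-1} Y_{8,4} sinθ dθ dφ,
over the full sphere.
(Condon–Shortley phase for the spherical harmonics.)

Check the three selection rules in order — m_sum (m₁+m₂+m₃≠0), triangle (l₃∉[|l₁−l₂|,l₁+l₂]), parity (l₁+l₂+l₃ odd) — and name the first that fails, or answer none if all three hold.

azimuthal sum: -3 − 1 + 4 = 0  ✓
6 ≤ 8 ≤ 8 (triangle on l)  ✓
L = 7 + 1 + 8 = 16 (even)  ✓

none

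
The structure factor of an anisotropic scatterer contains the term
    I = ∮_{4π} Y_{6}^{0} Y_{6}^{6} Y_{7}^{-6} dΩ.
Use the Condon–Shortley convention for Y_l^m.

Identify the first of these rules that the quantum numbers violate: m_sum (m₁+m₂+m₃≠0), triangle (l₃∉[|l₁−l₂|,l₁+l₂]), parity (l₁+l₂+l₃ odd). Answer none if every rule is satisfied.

m₁+m₂+m₃ = 0 + 6 − 6 = 0  ✓
triangle: |6−6|=0 ≤ l₃=7 ≤ 6+6=12  ✓
parity: l₁+l₂+l₃ = 19 is odd  ✗

parity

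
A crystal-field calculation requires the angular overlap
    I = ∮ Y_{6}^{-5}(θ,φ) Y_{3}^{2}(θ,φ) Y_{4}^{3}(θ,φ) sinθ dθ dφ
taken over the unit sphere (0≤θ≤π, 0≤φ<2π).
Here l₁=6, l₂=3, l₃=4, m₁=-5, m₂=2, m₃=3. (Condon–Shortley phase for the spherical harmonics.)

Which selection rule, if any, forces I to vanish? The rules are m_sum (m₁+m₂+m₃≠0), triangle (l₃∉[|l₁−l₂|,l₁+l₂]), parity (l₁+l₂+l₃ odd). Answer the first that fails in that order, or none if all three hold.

parity

m₁+m₂+m₃ = -5 + 2 + 3 = 0  ✓
triangle: |6−3|=3 ≤ l₃=4 ≤ 6+3=9  ✓
parity: l₁+l₂+l₃ = 13 is odd  ✗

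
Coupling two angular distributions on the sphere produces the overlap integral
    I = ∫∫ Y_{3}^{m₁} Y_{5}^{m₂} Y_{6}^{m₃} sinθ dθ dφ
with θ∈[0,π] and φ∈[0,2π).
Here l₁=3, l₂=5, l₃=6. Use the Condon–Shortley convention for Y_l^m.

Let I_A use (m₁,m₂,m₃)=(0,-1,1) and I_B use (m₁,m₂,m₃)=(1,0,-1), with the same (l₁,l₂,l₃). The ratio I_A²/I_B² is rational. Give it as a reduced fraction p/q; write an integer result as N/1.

Same 3,5,6: normalisation and zero-m 3j drop out of the ratio.
A: Δ: 2! 4! 8! / 15! → 1/675675; sum: t=0:+1/6912 t=1:−1/2880 t=2:+1/17280 = -1/6912; 3j²(3 5 6; 0 -1 1) = Δ·Π!·Σ² = 5/429  (sign +1)
B: Δ: 2! 4! 8! / 15! → 1/675675; sum: t=0:+1/5760 t=1:−1/3456 t=2:+1/34560 = -1/11520; 3j²(3 5 6; 1 0 -1) = Δ·Π!·Σ² = 2/429  (sign +1)
I_A²/I_B² = (5/429)/(2/429) = 5/2

5/2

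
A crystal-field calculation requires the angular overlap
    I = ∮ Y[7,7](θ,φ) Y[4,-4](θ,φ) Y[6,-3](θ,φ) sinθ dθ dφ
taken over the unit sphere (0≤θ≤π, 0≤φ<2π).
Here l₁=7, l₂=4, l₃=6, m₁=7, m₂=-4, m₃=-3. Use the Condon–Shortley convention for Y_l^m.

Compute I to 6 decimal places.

Σlᵢ=17 odd — θ-integrand is odd under cosθ→−cosθ; I=0

0.000000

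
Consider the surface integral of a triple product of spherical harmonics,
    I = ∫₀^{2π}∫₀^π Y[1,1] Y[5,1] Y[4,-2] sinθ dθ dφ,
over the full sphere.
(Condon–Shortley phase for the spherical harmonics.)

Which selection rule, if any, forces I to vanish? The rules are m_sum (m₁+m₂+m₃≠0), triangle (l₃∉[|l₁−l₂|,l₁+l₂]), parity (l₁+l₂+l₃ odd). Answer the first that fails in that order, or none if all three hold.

azimuthal sum: 1 + 1 − 2 = 0  ✓
4 ≤ 4 ≤ 6 (triangle on l)  ✓
L = 1 + 5 + 4 = 10 (even)  ✓

none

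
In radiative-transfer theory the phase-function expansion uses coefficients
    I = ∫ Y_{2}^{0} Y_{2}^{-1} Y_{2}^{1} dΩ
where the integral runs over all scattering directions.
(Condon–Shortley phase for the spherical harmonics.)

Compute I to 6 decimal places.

-0.090112

m-sum 0 ✓  L=6 even ✓  0≤2≤4 ✓
Π(2lᵢ+1) = 5×5×5 = 125
triangle coeff Δ(2,2,2) = 1/630
Σ_t [0,2]: t=0:+1/8 t=1:−1/1 t=2:+1/8 = -3/4
(3j)²=2/35 [(2 2 2; 0 0 0)], sign=-1
Σ_t [0,1]: t=0:+1/4 t=1:−1/2 = -1/4
(3j)²=1/70 [(2 2 2; 0 -1 1)], sign=+1
⇒ 4πI² = 5/49
I = (-1)√(5/49/(4π)) = -0.09011188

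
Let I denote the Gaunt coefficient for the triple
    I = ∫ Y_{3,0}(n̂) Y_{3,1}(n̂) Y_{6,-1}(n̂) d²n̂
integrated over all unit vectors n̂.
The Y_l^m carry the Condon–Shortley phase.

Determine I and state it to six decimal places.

m-sum 0 ✓  L=12 even ✓  0≤6≤6 ✓
Π(2lᵢ+1) = 7×7×13 = 637
triangle coeff Δ(3,3,6) = 1/12012
Σ_t [0,0]: t=0:+1/1296 = 1/1296
(3j)²=100/3003 [(3 3 6; 0 0 0)], sign=+1
Σ_t [0,0]: t=0:+1/1728 = 1/1728
(3j)²=25/858 [(3 3 6; 0 1 -1)], sign=-1
⇒ 4πI² = 8750/14157
I = (-1)√(8750/14157/(4π)) = -0.22177545

-0.221775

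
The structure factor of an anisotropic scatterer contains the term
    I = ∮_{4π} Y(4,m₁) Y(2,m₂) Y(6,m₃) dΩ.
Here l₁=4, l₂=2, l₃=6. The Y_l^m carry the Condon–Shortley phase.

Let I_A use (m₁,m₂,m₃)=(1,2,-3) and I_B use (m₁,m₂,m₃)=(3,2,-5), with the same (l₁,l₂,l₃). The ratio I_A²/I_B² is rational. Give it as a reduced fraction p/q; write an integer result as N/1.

21/55

l's match ⇒ only the (l;m) 3-j factors differ between A and B.
A: triangle coeff Δ(4,2,6) = 1/6435; Σ_t [0,0]: t=0:+1/17280 = 1/17280; (3j)²=14/715 [(4 2 6; 1 2 -3)], sign=-1
B: triangle coeff Δ(4,2,6) = 1/6435; Σ_t [0,0]: t=0:+1/120960 = 1/120960; (3j)²=2/39 [(4 2 6; 3 2 -5)], sign=-1
I_A²/I_B² = (14/715)/(2/39) = 21/55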